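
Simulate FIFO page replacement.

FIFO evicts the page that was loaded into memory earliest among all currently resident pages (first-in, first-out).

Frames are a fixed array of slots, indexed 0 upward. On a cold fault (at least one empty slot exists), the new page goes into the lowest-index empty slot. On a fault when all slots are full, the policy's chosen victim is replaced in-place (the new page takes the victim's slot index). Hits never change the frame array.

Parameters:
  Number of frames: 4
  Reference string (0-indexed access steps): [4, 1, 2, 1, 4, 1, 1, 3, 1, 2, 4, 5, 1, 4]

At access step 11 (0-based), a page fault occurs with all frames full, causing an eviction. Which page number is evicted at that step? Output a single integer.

Step 0: ref 4 -> FAULT, frames=[4,-,-,-]
Step 1: ref 1 -> FAULT, frames=[4,1,-,-]
Step 2: ref 2 -> FAULT, frames=[4,1,2,-]
Step 3: ref 1 -> HIT, frames=[4,1,2,-]
Step 4: ref 4 -> HIT, frames=[4,1,2,-]
Step 5: ref 1 -> HIT, frames=[4,1,2,-]
Step 6: ref 1 -> HIT, frames=[4,1,2,-]
Step 7: ref 3 -> FAULT, frames=[4,1,2,3]
Step 8: ref 1 -> HIT, frames=[4,1,2,3]
Step 9: ref 2 -> HIT, frames=[4,1,2,3]
Step 10: ref 4 -> HIT, frames=[4,1,2,3]
Step 11: ref 5 -> FAULT, evict 4, frames=[5,1,2,3]
At step 11: evicted page 4

Answer: 4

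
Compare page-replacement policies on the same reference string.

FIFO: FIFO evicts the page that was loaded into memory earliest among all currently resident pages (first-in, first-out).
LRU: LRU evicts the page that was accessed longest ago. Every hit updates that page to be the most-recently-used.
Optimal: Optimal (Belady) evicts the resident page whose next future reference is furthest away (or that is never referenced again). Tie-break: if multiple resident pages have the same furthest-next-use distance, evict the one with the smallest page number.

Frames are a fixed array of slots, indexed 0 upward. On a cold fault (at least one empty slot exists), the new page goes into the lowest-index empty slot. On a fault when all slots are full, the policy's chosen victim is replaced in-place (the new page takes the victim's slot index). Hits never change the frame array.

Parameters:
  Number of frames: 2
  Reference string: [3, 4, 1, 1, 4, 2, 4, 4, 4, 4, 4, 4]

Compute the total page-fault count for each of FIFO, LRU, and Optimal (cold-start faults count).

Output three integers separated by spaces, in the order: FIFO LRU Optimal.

--- FIFO ---
  step 0: ref 3 -> FAULT, frames=[3,-] (faults so far: 1)
  step 1: ref 4 -> FAULT, frames=[3,4] (faults so far: 2)
  step 2: ref 1 -> FAULT, evict 3, frames=[1,4] (faults so far: 3)
  step 3: ref 1 -> HIT, frames=[1,4] (faults so far: 3)
  step 4: ref 4 -> HIT, frames=[1,4] (faults so far: 3)
  step 5: ref 2 -> FAULT, evict 4, frames=[1,2] (faults so far: 4)
  step 6: ref 4 -> FAULT, evict 1, frames=[4,2] (faults so far: 5)
  step 7: ref 4 -> HIT, frames=[4,2] (faults so far: 5)
  step 8: ref 4 -> HIT, frames=[4,2] (faults so far: 5)
  step 9: ref 4 -> HIT, frames=[4,2] (faults so far: 5)
  step 10: ref 4 -> HIT, frames=[4,2] (faults so far: 5)
  step 11: ref 4 -> HIT, frames=[4,2] (faults so far: 5)
  FIFO total faults: 5
--- LRU ---
  step 0: ref 3 -> FAULT, frames=[3,-] (faults so far: 1)
  step 1: ref 4 -> FAULT, frames=[3,4] (faults so far: 2)
  step 2: ref 1 -> FAULT, evict 3, frames=[1,4] (faults so far: 3)
  step 3: ref 1 -> HIT, frames=[1,4] (faults so far: 3)
  step 4: ref 4 -> HIT, frames=[1,4] (faults so far: 3)
  step 5: ref 2 -> FAULT, evict 1, frames=[2,4] (faults so far: 4)
  step 6: ref 4 -> HIT, frames=[2,4] (faults so far: 4)
  step 7: ref 4 -> HIT, frames=[2,4] (faults so far: 4)
  step 8: ref 4 -> HIT, frames=[2,4] (faults so far: 4)
  step 9: ref 4 -> HIT, frames=[2,4] (faults so far: 4)
  step 10: ref 4 -> HIT, frames=[2,4] (faults so far: 4)
  step 11: ref 4 -> HIT, frames=[2,4] (faults so far: 4)
  LRU total faults: 4
--- Optimal ---
  step 0: ref 3 -> FAULT, frames=[3,-] (faults so far: 1)
  step 1: ref 4 -> FAULT, frames=[3,4] (faults so far: 2)
  step 2: ref 1 -> FAULT, evict 3, frames=[1,4] (faults so far: 3)
  step 3: ref 1 -> HIT, frames=[1,4] (faults so far: 3)
  step 4: ref 4 -> HIT, frames=[1,4] (faults so far: 3)
  step 5: ref 2 -> FAULT, evict 1, frames=[2,4] (faults so far: 4)
  step 6: ref 4 -> HIT, frames=[2,4] (faults so far: 4)
  step 7: ref 4 -> HIT, frames=[2,4] (faults so far: 4)
  step 8: ref 4 -> HIT, frames=[2,4] (faults so far: 4)
  step 9: ref 4 -> HIT, frames=[2,4] (faults so far: 4)
  step 10: ref 4 -> HIT, frames=[2,4] (faults so far: 4)
  step 11: ref 4 -> HIT, frames=[2,4] (faults so far: 4)
  Optimal total faults: 4

Answer: 5 4 4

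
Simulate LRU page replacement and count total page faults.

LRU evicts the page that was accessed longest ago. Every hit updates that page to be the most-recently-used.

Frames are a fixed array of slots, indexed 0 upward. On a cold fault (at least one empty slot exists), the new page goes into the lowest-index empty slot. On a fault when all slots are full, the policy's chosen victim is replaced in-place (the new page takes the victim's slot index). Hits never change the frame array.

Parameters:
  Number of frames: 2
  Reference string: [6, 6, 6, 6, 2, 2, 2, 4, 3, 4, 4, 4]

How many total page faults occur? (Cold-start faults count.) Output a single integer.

Answer: 4

Derivation:
Step 0: ref 6 → FAULT, frames=[6,-]
Step 1: ref 6 → HIT, frames=[6,-]
Step 2: ref 6 → HIT, frames=[6,-]
Step 3: ref 6 → HIT, frames=[6,-]
Step 4: ref 2 → FAULT, frames=[6,2]
Step 5: ref 2 → HIT, frames=[6,2]
Step 6: ref 2 → HIT, frames=[6,2]
Step 7: ref 4 → FAULT (evict 6), frames=[4,2]
Step 8: ref 3 → FAULT (evict 2), frames=[4,3]
Step 9: ref 4 → HIT, frames=[4,3]
Step 10: ref 4 → HIT, frames=[4,3]
Step 11: ref 4 → HIT, frames=[4,3]
Total faults: 4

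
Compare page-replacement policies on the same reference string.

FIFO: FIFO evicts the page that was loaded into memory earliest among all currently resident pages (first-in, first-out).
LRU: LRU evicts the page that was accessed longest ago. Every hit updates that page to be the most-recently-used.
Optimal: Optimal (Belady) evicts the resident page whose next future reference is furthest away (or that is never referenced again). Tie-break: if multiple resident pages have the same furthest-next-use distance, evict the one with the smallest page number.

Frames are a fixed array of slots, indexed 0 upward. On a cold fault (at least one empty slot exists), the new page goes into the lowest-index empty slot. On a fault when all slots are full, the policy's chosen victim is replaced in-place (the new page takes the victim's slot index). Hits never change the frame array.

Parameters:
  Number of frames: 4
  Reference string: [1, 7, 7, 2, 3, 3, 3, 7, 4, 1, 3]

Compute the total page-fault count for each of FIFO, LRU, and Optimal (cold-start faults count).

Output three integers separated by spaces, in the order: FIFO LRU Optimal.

Answer: 6 6 5

Derivation:
--- FIFO ---
  step 0: ref 1 -> FAULT, frames=[1,-,-,-] (faults so far: 1)
  step 1: ref 7 -> FAULT, frames=[1,7,-,-] (faults so far: 2)
  step 2: ref 7 -> HIT, frames=[1,7,-,-] (faults so far: 2)
  step 3: ref 2 -> FAULT, frames=[1,7,2,-] (faults so far: 3)
  step 4: ref 3 -> FAULT, frames=[1,7,2,3] (faults so far: 4)
  step 5: ref 3 -> HIT, frames=[1,7,2,3] (faults so far: 4)
  step 6: ref 3 -> HIT, frames=[1,7,2,3] (faults so far: 4)
  step 7: ref 7 -> HIT, frames=[1,7,2,3] (faults so far: 4)
  step 8: ref 4 -> FAULT, evict 1, frames=[4,7,2,3] (faults so far: 5)
  step 9: ref 1 -> FAULT, evict 7, frames=[4,1,2,3] (faults so far: 6)
  step 10: ref 3 -> HIT, frames=[4,1,2,3] (faults so far: 6)
  FIFO total faults: 6
--- LRU ---
  step 0: ref 1 -> FAULT, frames=[1,-,-,-] (faults so far: 1)
  step 1: ref 7 -> FAULT, frames=[1,7,-,-] (faults so far: 2)
  step 2: ref 7 -> HIT, frames=[1,7,-,-] (faults so far: 2)
  step 3: ref 2 -> FAULT, frames=[1,7,2,-] (faults so far: 3)
  step 4: ref 3 -> FAULT, frames=[1,7,2,3] (faults so far: 4)
  step 5: ref 3 -> HIT, frames=[1,7,2,3] (faults so far: 4)
  step 6: ref 3 -> HIT, frames=[1,7,2,3] (faults so far: 4)
  step 7: ref 7 -> HIT, frames=[1,7,2,3] (faults so far: 4)
  step 8: ref 4 -> FAULT, evict 1, frames=[4,7,2,3] (faults so far: 5)
  step 9: ref 1 -> FAULT, evict 2, frames=[4,7,1,3] (faults so far: 6)
  step 10: ref 3 -> HIT, frames=[4,7,1,3] (faults so far: 6)
  LRU total faults: 6
--- Optimal ---
  step 0: ref 1 -> FAULT, frames=[1,-,-,-] (faults so far: 1)
  step 1: ref 7 -> FAULT, frames=[1,7,-,-] (faults so far: 2)
  step 2: ref 7 -> HIT, frames=[1,7,-,-] (faults so far: 2)
  step 3: ref 2 -> FAULT, frames=[1,7,2,-] (faults so far: 3)
  step 4: ref 3 -> FAULT, frames=[1,7,2,3] (faults so far: 4)
  step 5: ref 3 -> HIT, frames=[1,7,2,3] (faults so far: 4)
  step 6: ref 3 -> HIT, frames=[1,7,2,3] (faults so far: 4)
  step 7: ref 7 -> HIT, frames=[1,7,2,3] (faults so far: 4)
  step 8: ref 4 -> FAULT, evict 2, frames=[1,7,4,3] (faults so far: 5)
  step 9: ref 1 -> HIT, frames=[1,7,4,3] (faults so far: 5)
  step 10: ref 3 -> HIT, frames=[1,7,4,3] (faults so far: 5)
  Optimal total faults: 5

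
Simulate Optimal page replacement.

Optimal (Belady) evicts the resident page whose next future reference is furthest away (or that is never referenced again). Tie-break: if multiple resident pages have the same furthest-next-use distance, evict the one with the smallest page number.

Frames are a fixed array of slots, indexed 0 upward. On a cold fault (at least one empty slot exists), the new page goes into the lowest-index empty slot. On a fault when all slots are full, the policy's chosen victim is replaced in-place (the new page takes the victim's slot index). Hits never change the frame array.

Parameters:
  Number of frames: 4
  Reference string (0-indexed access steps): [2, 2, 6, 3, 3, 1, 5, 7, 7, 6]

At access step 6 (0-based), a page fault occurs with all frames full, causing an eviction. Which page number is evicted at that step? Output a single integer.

Answer: 1

Derivation:
Step 0: ref 2 -> FAULT, frames=[2,-,-,-]
Step 1: ref 2 -> HIT, frames=[2,-,-,-]
Step 2: ref 6 -> FAULT, frames=[2,6,-,-]
Step 3: ref 3 -> FAULT, frames=[2,6,3,-]
Step 4: ref 3 -> HIT, frames=[2,6,3,-]
Step 5: ref 1 -> FAULT, frames=[2,6,3,1]
Step 6: ref 5 -> FAULT, evict 1, frames=[2,6,3,5]
At step 6: evicted page 1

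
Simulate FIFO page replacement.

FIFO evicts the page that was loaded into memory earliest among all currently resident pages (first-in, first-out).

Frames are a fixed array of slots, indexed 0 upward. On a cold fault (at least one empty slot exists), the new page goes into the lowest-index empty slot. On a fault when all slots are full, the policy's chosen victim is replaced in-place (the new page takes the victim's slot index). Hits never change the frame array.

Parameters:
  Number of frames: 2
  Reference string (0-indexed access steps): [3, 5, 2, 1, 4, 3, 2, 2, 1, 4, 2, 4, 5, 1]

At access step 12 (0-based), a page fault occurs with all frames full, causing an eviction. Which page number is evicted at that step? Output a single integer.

Answer: 4

Derivation:
Step 0: ref 3 -> FAULT, frames=[3,-]
Step 1: ref 5 -> FAULT, frames=[3,5]
Step 2: ref 2 -> FAULT, evict 3, frames=[2,5]
Step 3: ref 1 -> FAULT, evict 5, frames=[2,1]
Step 4: ref 4 -> FAULT, evict 2, frames=[4,1]
Step 5: ref 3 -> FAULT, evict 1, frames=[4,3]
Step 6: ref 2 -> FAULT, evict 4, frames=[2,3]
Step 7: ref 2 -> HIT, frames=[2,3]
Step 8: ref 1 -> FAULT, evict 3, frames=[2,1]
Step 9: ref 4 -> FAULT, evict 2, frames=[4,1]
Step 10: ref 2 -> FAULT, evict 1, frames=[4,2]
Step 11: ref 4 -> HIT, frames=[4,2]
Step 12: ref 5 -> FAULT, evict 4, frames=[5,2]
At step 12: evicted page 4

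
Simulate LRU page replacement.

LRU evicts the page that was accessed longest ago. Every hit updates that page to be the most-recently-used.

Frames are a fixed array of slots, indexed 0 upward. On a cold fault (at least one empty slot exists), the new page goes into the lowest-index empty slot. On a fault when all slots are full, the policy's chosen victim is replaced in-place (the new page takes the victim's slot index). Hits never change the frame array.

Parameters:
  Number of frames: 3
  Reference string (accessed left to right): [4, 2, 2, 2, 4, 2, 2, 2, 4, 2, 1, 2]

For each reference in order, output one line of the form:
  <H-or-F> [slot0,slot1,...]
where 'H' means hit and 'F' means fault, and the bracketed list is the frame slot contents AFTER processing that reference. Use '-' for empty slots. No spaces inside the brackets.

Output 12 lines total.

F [4,-,-]
F [4,2,-]
H [4,2,-]
H [4,2,-]
H [4,2,-]
H [4,2,-]
H [4,2,-]
H [4,2,-]
H [4,2,-]
H [4,2,-]
F [4,2,1]
H [4,2,1]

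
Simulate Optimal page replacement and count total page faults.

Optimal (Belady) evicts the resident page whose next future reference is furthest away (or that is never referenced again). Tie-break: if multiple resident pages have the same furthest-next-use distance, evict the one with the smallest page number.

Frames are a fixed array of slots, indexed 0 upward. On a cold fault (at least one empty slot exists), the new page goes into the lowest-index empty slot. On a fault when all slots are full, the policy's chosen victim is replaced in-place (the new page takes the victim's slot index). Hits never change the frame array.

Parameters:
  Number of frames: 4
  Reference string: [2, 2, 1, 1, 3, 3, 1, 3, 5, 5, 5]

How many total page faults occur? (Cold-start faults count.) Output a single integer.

Step 0: ref 2 → FAULT, frames=[2,-,-,-]
Step 1: ref 2 → HIT, frames=[2,-,-,-]
Step 2: ref 1 → FAULT, frames=[2,1,-,-]
Step 3: ref 1 → HIT, frames=[2,1,-,-]
Step 4: ref 3 → FAULT, frames=[2,1,3,-]
Step 5: ref 3 → HIT, frames=[2,1,3,-]
Step 6: ref 1 → HIT, frames=[2,1,3,-]
Step 7: ref 3 → HIT, frames=[2,1,3,-]
Step 8: ref 5 → FAULT, frames=[2,1,3,5]
Step 9: ref 5 → HIT, frames=[2,1,3,5]
Step 10: ref 5 → HIT, frames=[2,1,3,5]
Total faults: 4

Answer: 4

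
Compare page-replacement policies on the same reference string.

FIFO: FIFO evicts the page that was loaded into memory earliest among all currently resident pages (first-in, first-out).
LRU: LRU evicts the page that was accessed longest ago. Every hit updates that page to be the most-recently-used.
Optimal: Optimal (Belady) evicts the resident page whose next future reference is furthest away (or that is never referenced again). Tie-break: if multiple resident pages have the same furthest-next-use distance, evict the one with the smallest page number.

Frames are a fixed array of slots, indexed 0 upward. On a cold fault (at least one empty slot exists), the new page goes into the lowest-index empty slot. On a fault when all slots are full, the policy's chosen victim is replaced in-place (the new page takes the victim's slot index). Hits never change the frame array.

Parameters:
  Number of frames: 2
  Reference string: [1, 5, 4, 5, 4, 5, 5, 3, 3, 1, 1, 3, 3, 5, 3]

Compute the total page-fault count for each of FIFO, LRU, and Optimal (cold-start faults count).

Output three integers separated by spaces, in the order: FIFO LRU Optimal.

--- FIFO ---
  step 0: ref 1 -> FAULT, frames=[1,-] (faults so far: 1)
  step 1: ref 5 -> FAULT, frames=[1,5] (faults so far: 2)
  step 2: ref 4 -> FAULT, evict 1, frames=[4,5] (faults so far: 3)
  step 3: ref 5 -> HIT, frames=[4,5] (faults so far: 3)
  step 4: ref 4 -> HIT, frames=[4,5] (faults so far: 3)
  step 5: ref 5 -> HIT, frames=[4,5] (faults so far: 3)
  step 6: ref 5 -> HIT, frames=[4,5] (faults so far: 3)
  step 7: ref 3 -> FAULT, evict 5, frames=[4,3] (faults so far: 4)
  step 8: ref 3 -> HIT, frames=[4,3] (faults so far: 4)
  step 9: ref 1 -> FAULT, evict 4, frames=[1,3] (faults so far: 5)
  step 10: ref 1 -> HIT, frames=[1,3] (faults so far: 5)
  step 11: ref 3 -> HIT, frames=[1,3] (faults so far: 5)
  step 12: ref 3 -> HIT, frames=[1,3] (faults so far: 5)
  step 13: ref 5 -> FAULT, evict 3, frames=[1,5] (faults so far: 6)
  step 14: ref 3 -> FAULT, evict 1, frames=[3,5] (faults so far: 7)
  FIFO total faults: 7
--- LRU ---
  step 0: ref 1 -> FAULT, frames=[1,-] (faults so far: 1)
  step 1: ref 5 -> FAULT, frames=[1,5] (faults so far: 2)
  step 2: ref 4 -> FAULT, evict 1, frames=[4,5] (faults so far: 3)
  step 3: ref 5 -> HIT, frames=[4,5] (faults so far: 3)
  step 4: ref 4 -> HIT, frames=[4,5] (faults so far: 3)
  step 5: ref 5 -> HIT, frames=[4,5] (faults so far: 3)
  step 6: ref 5 -> HIT, frames=[4,5] (faults so far: 3)
  step 7: ref 3 -> FAULT, evict 4, frames=[3,5] (faults so far: 4)
  step 8: ref 3 -> HIT, frames=[3,5] (faults so far: 4)
  step 9: ref 1 -> FAULT, evict 5, frames=[3,1] (faults so far: 5)
  step 10: ref 1 -> HIT, frames=[3,1] (faults so far: 5)
  step 11: ref 3 -> HIT, frames=[3,1] (faults so far: 5)
  step 12: ref 3 -> HIT, frames=[3,1] (faults so far: 5)
  step 13: ref 5 -> FAULT, evict 1, frames=[3,5] (faults so far: 6)
  step 14: ref 3 -> HIT, frames=[3,5] (faults so far: 6)
  LRU total faults: 6
--- Optimal ---
  step 0: ref 1 -> FAULT, frames=[1,-] (faults so far: 1)
  step 1: ref 5 -> FAULT, frames=[1,5] (faults so far: 2)
  step 2: ref 4 -> FAULT, evict 1, frames=[4,5] (faults so far: 3)
  step 3: ref 5 -> HIT, frames=[4,5] (faults so far: 3)
  step 4: ref 4 -> HIT, frames=[4,5] (faults so far: 3)
  step 5: ref 5 -> HIT, frames=[4,5] (faults so far: 3)
  step 6: ref 5 -> HIT, frames=[4,5] (faults so far: 3)
  step 7: ref 3 -> FAULT, evict 4, frames=[3,5] (faults so far: 4)
  step 8: ref 3 -> HIT, frames=[3,5] (faults so far: 4)
  step 9: ref 1 -> FAULT, evict 5, frames=[3,1] (faults so far: 5)
  step 10: ref 1 -> HIT, frames=[3,1] (faults so far: 5)
  step 11: ref 3 -> HIT, frames=[3,1] (faults so far: 5)
  step 12: ref 3 -> HIT, frames=[3,1] (faults so far: 5)
  step 13: ref 5 -> FAULT, evict 1, frames=[3,5] (faults so far: 6)
  step 14: ref 3 -> HIT, frames=[3,5] (faults so far: 6)
  Optimal total faults: 6

Answer: 7 6 6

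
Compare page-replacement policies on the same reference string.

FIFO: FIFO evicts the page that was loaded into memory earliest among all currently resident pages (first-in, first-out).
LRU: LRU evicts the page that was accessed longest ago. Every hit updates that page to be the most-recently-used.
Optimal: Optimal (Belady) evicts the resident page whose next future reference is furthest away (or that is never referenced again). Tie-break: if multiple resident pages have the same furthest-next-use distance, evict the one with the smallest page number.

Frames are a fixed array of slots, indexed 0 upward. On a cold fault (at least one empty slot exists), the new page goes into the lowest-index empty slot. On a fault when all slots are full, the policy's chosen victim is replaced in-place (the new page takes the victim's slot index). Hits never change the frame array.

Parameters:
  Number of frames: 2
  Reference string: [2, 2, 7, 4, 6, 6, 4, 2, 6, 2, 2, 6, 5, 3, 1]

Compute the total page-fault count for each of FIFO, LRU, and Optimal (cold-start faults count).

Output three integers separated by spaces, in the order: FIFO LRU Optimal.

--- FIFO ---
  step 0: ref 2 -> FAULT, frames=[2,-] (faults so far: 1)
  step 1: ref 2 -> HIT, frames=[2,-] (faults so far: 1)
  step 2: ref 7 -> FAULT, frames=[2,7] (faults so far: 2)
  step 3: ref 4 -> FAULT, evict 2, frames=[4,7] (faults so far: 3)
  step 4: ref 6 -> FAULT, evict 7, frames=[4,6] (faults so far: 4)
  step 5: ref 6 -> HIT, frames=[4,6] (faults so far: 4)
  step 6: ref 4 -> HIT, frames=[4,6] (faults so far: 4)
  step 7: ref 2 -> FAULT, evict 4, frames=[2,6] (faults so far: 5)
  step 8: ref 6 -> HIT, frames=[2,6] (faults so far: 5)
  step 9: ref 2 -> HIT, frames=[2,6] (faults so far: 5)
  step 10: ref 2 -> HIT, frames=[2,6] (faults so far: 5)
  step 11: ref 6 -> HIT, frames=[2,6] (faults so far: 5)
  step 12: ref 5 -> FAULT, evict 6, frames=[2,5] (faults so far: 6)
  step 13: ref 3 -> FAULT, evict 2, frames=[3,5] (faults so far: 7)
  step 14: ref 1 -> FAULT, evict 5, frames=[3,1] (faults so far: 8)
  FIFO total faults: 8
--- LRU ---
  step 0: ref 2 -> FAULT, frames=[2,-] (faults so far: 1)
  step 1: ref 2 -> HIT, frames=[2,-] (faults so far: 1)
  step 2: ref 7 -> FAULT, frames=[2,7] (faults so far: 2)
  step 3: ref 4 -> FAULT, evict 2, frames=[4,7] (faults so far: 3)
  step 4: ref 6 -> FAULT, evict 7, frames=[4,6] (faults so far: 4)
  step 5: ref 6 -> HIT, frames=[4,6] (faults so far: 4)
  step 6: ref 4 -> HIT, frames=[4,6] (faults so far: 4)
  step 7: ref 2 -> FAULT, evict 6, frames=[4,2] (faults so far: 5)
  step 8: ref 6 -> FAULT, evict 4, frames=[6,2] (faults so far: 6)
  step 9: ref 2 -> HIT, frames=[6,2] (faults so far: 6)
  step 10: ref 2 -> HIT, frames=[6,2] (faults so far: 6)
  step 11: ref 6 -> HIT, frames=[6,2] (faults so far: 6)
  step 12: ref 5 -> FAULT, evict 2, frames=[6,5] (faults so far: 7)
  step 13: ref 3 -> FAULT, evict 6, frames=[3,5] (faults so far: 8)
  step 14: ref 1 -> FAULT, evict 5, frames=[3,1] (faults so far: 9)
  LRU total faults: 9
--- Optimal ---
  step 0: ref 2 -> FAULT, frames=[2,-] (faults so far: 1)
  step 1: ref 2 -> HIT, frames=[2,-] (faults so far: 1)
  step 2: ref 7 -> FAULT, frames=[2,7] (faults so far: 2)
  step 3: ref 4 -> FAULT, evict 7, frames=[2,4] (faults so far: 3)
  step 4: ref 6 -> FAULT, evict 2, frames=[6,4] (faults so far: 4)
  step 5: ref 6 -> HIT, frames=[6,4] (faults so far: 4)
  step 6: ref 4 -> HIT, frames=[6,4] (faults so far: 4)
  step 7: ref 2 -> FAULT, evict 4, frames=[6,2] (faults so far: 5)
  step 8: ref 6 -> HIT, frames=[6,2] (faults so far: 5)
  step 9: ref 2 -> HIT, frames=[6,2] (faults so far: 5)
  step 10: ref 2 -> HIT, frames=[6,2] (faults so far: 5)
  step 11: ref 6 -> HIT, frames=[6,2] (faults so far: 5)
  step 12: ref 5 -> FAULT, evict 2, frames=[6,5] (faults so far: 6)
  step 13: ref 3 -> FAULT, evict 5, frames=[6,3] (faults so far: 7)
  step 14: ref 1 -> FAULT, evict 3, frames=[6,1] (faults so far: 8)
  Optimal total faults: 8

Answer: 8 9 8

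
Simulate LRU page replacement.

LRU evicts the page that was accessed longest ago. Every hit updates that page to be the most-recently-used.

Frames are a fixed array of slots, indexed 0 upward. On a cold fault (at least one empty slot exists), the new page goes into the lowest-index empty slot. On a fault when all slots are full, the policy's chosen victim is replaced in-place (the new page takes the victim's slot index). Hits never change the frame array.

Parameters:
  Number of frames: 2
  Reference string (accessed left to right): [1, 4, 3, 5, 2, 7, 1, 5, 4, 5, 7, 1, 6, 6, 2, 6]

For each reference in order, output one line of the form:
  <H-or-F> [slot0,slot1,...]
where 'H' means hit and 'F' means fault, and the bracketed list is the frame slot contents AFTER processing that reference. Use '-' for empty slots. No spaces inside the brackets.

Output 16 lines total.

F [1,-]
F [1,4]
F [3,4]
F [3,5]
F [2,5]
F [2,7]
F [1,7]
F [1,5]
F [4,5]
H [4,5]
F [7,5]
F [7,1]
F [6,1]
H [6,1]
F [6,2]
H [6,2]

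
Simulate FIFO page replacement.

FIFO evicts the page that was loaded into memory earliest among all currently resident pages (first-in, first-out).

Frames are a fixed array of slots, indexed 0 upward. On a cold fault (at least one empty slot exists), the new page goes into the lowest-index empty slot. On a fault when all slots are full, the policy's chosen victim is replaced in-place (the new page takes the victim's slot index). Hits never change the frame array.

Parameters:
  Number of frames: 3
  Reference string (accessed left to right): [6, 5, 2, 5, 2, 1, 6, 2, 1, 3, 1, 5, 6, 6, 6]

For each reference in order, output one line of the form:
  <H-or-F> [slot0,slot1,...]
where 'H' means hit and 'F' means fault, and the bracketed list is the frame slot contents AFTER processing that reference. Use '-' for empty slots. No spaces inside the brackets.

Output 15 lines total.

F [6,-,-]
F [6,5,-]
F [6,5,2]
H [6,5,2]
H [6,5,2]
F [1,5,2]
F [1,6,2]
H [1,6,2]
H [1,6,2]
F [1,6,3]
H [1,6,3]
F [5,6,3]
H [5,6,3]
H [5,6,3]
H [5,6,3]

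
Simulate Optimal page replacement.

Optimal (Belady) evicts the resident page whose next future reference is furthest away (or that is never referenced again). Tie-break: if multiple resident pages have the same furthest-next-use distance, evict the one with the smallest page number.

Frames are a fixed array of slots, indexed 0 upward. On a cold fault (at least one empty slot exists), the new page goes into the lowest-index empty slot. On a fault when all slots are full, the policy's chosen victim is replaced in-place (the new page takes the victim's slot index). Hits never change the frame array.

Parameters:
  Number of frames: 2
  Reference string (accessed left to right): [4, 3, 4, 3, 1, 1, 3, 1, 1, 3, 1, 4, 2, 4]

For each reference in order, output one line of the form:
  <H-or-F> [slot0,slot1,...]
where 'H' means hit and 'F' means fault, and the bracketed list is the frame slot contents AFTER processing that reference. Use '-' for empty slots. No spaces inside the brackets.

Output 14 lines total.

F [4,-]
F [4,3]
H [4,3]
H [4,3]
F [1,3]
H [1,3]
H [1,3]
H [1,3]
H [1,3]
H [1,3]
H [1,3]
F [4,3]
F [4,2]
H [4,2]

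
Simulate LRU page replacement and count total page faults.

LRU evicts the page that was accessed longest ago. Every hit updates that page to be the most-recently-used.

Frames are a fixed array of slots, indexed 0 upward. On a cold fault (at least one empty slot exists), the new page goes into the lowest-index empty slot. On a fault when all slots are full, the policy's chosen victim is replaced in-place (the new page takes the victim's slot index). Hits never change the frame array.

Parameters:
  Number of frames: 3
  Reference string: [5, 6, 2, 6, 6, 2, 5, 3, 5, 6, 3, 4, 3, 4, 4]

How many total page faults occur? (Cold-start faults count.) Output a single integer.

Step 0: ref 5 → FAULT, frames=[5,-,-]
Step 1: ref 6 → FAULT, frames=[5,6,-]
Step 2: ref 2 → FAULT, frames=[5,6,2]
Step 3: ref 6 → HIT, frames=[5,6,2]
Step 4: ref 6 → HIT, frames=[5,6,2]
Step 5: ref 2 → HIT, frames=[5,6,2]
Step 6: ref 5 → HIT, frames=[5,6,2]
Step 7: ref 3 → FAULT (evict 6), frames=[5,3,2]
Step 8: ref 5 → HIT, frames=[5,3,2]
Step 9: ref 6 → FAULT (evict 2), frames=[5,3,6]
Step 10: ref 3 → HIT, frames=[5,3,6]
Step 11: ref 4 → FAULT (evict 5), frames=[4,3,6]
Step 12: ref 3 → HIT, frames=[4,3,6]
Step 13: ref 4 → HIT, frames=[4,3,6]
Step 14: ref 4 → HIT, frames=[4,3,6]
Total faults: 6

Answer: 6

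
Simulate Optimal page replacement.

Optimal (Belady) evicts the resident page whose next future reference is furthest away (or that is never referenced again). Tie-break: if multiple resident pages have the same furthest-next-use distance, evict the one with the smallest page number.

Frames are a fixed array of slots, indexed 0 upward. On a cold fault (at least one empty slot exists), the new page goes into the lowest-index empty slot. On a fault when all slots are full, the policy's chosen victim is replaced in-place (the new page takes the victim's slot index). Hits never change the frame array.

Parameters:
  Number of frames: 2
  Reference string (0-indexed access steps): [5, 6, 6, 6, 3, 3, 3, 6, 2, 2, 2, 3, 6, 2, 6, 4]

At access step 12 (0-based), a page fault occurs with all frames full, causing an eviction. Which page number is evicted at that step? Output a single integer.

Answer: 3

Derivation:
Step 0: ref 5 -> FAULT, frames=[5,-]
Step 1: ref 6 -> FAULT, frames=[5,6]
Step 2: ref 6 -> HIT, frames=[5,6]
Step 3: ref 6 -> HIT, frames=[5,6]
Step 4: ref 3 -> FAULT, evict 5, frames=[3,6]
Step 5: ref 3 -> HIT, frames=[3,6]
Step 6: ref 3 -> HIT, frames=[3,6]
Step 7: ref 6 -> HIT, frames=[3,6]
Step 8: ref 2 -> FAULT, evict 6, frames=[3,2]
Step 9: ref 2 -> HIT, frames=[3,2]
Step 10: ref 2 -> HIT, frames=[3,2]
Step 11: ref 3 -> HIT, frames=[3,2]
Step 12: ref 6 -> FAULT, evict 3, frames=[6,2]
At step 12: evicted page 3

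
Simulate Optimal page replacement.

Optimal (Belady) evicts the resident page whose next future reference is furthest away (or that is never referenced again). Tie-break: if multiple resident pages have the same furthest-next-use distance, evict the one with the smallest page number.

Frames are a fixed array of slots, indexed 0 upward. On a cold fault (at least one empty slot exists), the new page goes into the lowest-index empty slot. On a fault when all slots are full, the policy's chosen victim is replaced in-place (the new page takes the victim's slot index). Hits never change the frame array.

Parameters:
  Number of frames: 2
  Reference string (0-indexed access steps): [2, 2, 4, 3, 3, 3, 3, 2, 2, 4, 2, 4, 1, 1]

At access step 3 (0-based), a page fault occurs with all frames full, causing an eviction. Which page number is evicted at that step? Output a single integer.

Answer: 4

Derivation:
Step 0: ref 2 -> FAULT, frames=[2,-]
Step 1: ref 2 -> HIT, frames=[2,-]
Step 2: ref 4 -> FAULT, frames=[2,4]
Step 3: ref 3 -> FAULT, evict 4, frames=[2,3]
At step 3: evicted page 4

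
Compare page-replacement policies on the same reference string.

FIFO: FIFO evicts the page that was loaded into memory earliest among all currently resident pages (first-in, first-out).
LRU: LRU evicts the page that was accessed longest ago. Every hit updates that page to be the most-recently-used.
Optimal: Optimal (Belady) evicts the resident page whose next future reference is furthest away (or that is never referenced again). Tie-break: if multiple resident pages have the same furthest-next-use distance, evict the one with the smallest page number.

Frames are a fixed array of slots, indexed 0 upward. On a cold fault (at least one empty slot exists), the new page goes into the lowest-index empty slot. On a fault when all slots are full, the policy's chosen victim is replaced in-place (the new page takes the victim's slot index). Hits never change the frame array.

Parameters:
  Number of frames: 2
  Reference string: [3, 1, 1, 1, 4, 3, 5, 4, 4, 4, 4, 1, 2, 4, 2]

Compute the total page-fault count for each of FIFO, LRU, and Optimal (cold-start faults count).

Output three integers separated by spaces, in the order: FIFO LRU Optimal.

--- FIFO ---
  step 0: ref 3 -> FAULT, frames=[3,-] (faults so far: 1)
  step 1: ref 1 -> FAULT, frames=[3,1] (faults so far: 2)
  step 2: ref 1 -> HIT, frames=[3,1] (faults so far: 2)
  step 3: ref 1 -> HIT, frames=[3,1] (faults so far: 2)
  step 4: ref 4 -> FAULT, evict 3, frames=[4,1] (faults so far: 3)
  step 5: ref 3 -> FAULT, evict 1, frames=[4,3] (faults so far: 4)
  step 6: ref 5 -> FAULT, evict 4, frames=[5,3] (faults so far: 5)
  step 7: ref 4 -> FAULT, evict 3, frames=[5,4] (faults so far: 6)
  step 8: ref 4 -> HIT, frames=[5,4] (faults so far: 6)
  step 9: ref 4 -> HIT, frames=[5,4] (faults so far: 6)
  step 10: ref 4 -> HIT, frames=[5,4] (faults so far: 6)
  step 11: ref 1 -> FAULT, evict 5, frames=[1,4] (faults so far: 7)
  step 12: ref 2 -> FAULT, evict 4, frames=[1,2] (faults so far: 8)
  step 13: ref 4 -> FAULT, evict 1, frames=[4,2] (faults so far: 9)
  step 14: ref 2 -> HIT, frames=[4,2] (faults so far: 9)
  FIFO total faults: 9
--- LRU ---
  step 0: ref 3 -> FAULT, frames=[3,-] (faults so far: 1)
  step 1: ref 1 -> FAULT, frames=[3,1] (faults so far: 2)
  step 2: ref 1 -> HIT, frames=[3,1] (faults so far: 2)
  step 3: ref 1 -> HIT, frames=[3,1] (faults so far: 2)
  step 4: ref 4 -> FAULT, evict 3, frames=[4,1] (faults so far: 3)
  step 5: ref 3 -> FAULT, evict 1, frames=[4,3] (faults so far: 4)
  step 6: ref 5 -> FAULT, evict 4, frames=[5,3] (faults so far: 5)
  step 7: ref 4 -> FAULT, evict 3, frames=[5,4] (faults so far: 6)
  step 8: ref 4 -> HIT, frames=[5,4] (faults so far: 6)
  step 9: ref 4 -> HIT, frames=[5,4] (faults so far: 6)
  step 10: ref 4 -> HIT, frames=[5,4] (faults so far: 6)
  step 11: ref 1 -> FAULT, evict 5, frames=[1,4] (faults so far: 7)
  step 12: ref 2 -> FAULT, evict 4, frames=[1,2] (faults so far: 8)
  step 13: ref 4 -> FAULT, evict 1, frames=[4,2] (faults so far: 9)
  step 14: ref 2 -> HIT, frames=[4,2] (faults so far: 9)
  LRU total faults: 9
--- Optimal ---
  step 0: ref 3 -> FAULT, frames=[3,-] (faults so far: 1)
  step 1: ref 1 -> FAULT, frames=[3,1] (faults so far: 2)
  step 2: ref 1 -> HIT, frames=[3,1] (faults so far: 2)
  step 3: ref 1 -> HIT, frames=[3,1] (faults so far: 2)
  step 4: ref 4 -> FAULT, evict 1, frames=[3,4] (faults so far: 3)
  step 5: ref 3 -> HIT, frames=[3,4] (faults so far: 3)
  step 6: ref 5 -> FAULT, evict 3, frames=[5,4] (faults so far: 4)
  step 7: ref 4 -> HIT, frames=[5,4] (faults so far: 4)
  step 8: ref 4 -> HIT, frames=[5,4] (faults so far: 4)
  step 9: ref 4 -> HIT, frames=[5,4] (faults so far: 4)
  step 10: ref 4 -> HIT, frames=[5,4] (faults so far: 4)
  step 11: ref 1 -> FAULT, evict 5, frames=[1,4] (faults so far: 5)
  step 12: ref 2 -> FAULT, evict 1, frames=[2,4] (faults so far: 6)
  step 13: ref 4 -> HIT, frames=[2,4] (faults so far: 6)
  step 14: ref 2 -> HIT, frames=[2,4] (faults so far: 6)
  Optimal total faults: 6

Answer: 9 9 6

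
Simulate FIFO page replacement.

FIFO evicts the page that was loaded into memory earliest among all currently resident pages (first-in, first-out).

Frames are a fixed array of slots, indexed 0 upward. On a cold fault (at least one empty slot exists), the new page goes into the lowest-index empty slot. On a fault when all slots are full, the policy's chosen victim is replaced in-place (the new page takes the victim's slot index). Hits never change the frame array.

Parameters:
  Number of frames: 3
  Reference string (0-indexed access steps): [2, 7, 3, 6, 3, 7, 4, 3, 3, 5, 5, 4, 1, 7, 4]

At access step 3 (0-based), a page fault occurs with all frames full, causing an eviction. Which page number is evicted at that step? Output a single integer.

Step 0: ref 2 -> FAULT, frames=[2,-,-]
Step 1: ref 7 -> FAULT, frames=[2,7,-]
Step 2: ref 3 -> FAULT, frames=[2,7,3]
Step 3: ref 6 -> FAULT, evict 2, frames=[6,7,3]
At step 3: evicted page 2

Answer: 2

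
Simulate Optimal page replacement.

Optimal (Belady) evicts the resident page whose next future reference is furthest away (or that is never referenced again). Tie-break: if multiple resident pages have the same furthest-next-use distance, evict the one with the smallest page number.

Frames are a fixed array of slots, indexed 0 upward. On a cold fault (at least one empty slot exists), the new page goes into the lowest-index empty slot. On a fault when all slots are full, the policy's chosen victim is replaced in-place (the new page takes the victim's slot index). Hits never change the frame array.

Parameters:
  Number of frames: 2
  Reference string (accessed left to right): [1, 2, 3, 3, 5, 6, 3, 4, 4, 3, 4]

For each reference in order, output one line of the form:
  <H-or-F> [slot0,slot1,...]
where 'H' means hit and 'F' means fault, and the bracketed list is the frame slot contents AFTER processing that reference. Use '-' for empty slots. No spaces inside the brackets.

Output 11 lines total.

F [1,-]
F [1,2]
F [3,2]
H [3,2]
F [3,5]
F [3,6]
H [3,6]
F [3,4]
H [3,4]
H [3,4]
H [3,4]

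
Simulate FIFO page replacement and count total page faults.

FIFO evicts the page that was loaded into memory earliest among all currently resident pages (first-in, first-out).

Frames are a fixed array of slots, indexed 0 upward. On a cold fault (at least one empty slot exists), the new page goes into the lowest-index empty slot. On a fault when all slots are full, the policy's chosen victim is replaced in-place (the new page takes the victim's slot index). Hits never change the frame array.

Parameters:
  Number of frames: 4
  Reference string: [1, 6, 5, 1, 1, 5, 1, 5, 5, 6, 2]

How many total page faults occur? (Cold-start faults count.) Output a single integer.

Step 0: ref 1 → FAULT, frames=[1,-,-,-]
Step 1: ref 6 → FAULT, frames=[1,6,-,-]
Step 2: ref 5 → FAULT, frames=[1,6,5,-]
Step 3: ref 1 → HIT, frames=[1,6,5,-]
Step 4: ref 1 → HIT, frames=[1,6,5,-]
Step 5: ref 5 → HIT, frames=[1,6,5,-]
Step 6: ref 1 → HIT, frames=[1,6,5,-]
Step 7: ref 5 → HIT, frames=[1,6,5,-]
Step 8: ref 5 → HIT, frames=[1,6,5,-]
Step 9: ref 6 → HIT, frames=[1,6,5,-]
Step 10: ref 2 → FAULT, frames=[1,6,5,2]
Total faults: 4

Answer: 4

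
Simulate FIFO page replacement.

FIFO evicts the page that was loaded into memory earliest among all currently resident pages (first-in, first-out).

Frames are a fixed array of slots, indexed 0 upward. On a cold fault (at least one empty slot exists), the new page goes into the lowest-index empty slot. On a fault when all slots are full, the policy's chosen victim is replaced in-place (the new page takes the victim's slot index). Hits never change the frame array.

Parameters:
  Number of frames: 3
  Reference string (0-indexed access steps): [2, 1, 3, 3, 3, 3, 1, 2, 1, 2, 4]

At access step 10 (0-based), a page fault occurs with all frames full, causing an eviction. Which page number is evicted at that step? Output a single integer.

Step 0: ref 2 -> FAULT, frames=[2,-,-]
Step 1: ref 1 -> FAULT, frames=[2,1,-]
Step 2: ref 3 -> FAULT, frames=[2,1,3]
Step 3: ref 3 -> HIT, frames=[2,1,3]
Step 4: ref 3 -> HIT, frames=[2,1,3]
Step 5: ref 3 -> HIT, frames=[2,1,3]
Step 6: ref 1 -> HIT, frames=[2,1,3]
Step 7: ref 2 -> HIT, frames=[2,1,3]
Step 8: ref 1 -> HIT, frames=[2,1,3]
Step 9: ref 2 -> HIT, frames=[2,1,3]
Step 10: ref 4 -> FAULT, evict 2, frames=[4,1,3]
At step 10: evicted page 2

Answer: 2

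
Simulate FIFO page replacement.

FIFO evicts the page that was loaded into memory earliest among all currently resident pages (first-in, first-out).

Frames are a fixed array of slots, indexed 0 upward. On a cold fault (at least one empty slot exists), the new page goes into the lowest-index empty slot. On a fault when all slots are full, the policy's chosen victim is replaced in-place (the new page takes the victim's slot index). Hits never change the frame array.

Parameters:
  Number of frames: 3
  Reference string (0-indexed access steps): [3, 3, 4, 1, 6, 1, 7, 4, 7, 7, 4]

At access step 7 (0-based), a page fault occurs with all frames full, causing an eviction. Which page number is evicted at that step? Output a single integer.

Step 0: ref 3 -> FAULT, frames=[3,-,-]
Step 1: ref 3 -> HIT, frames=[3,-,-]
Step 2: ref 4 -> FAULT, frames=[3,4,-]
Step 3: ref 1 -> FAULT, frames=[3,4,1]
Step 4: ref 6 -> FAULT, evict 3, frames=[6,4,1]
Step 5: ref 1 -> HIT, frames=[6,4,1]
Step 6: ref 7 -> FAULT, evict 4, frames=[6,7,1]
Step 7: ref 4 -> FAULT, evict 1, frames=[6,7,4]
At step 7: evicted page 1

Answer: 1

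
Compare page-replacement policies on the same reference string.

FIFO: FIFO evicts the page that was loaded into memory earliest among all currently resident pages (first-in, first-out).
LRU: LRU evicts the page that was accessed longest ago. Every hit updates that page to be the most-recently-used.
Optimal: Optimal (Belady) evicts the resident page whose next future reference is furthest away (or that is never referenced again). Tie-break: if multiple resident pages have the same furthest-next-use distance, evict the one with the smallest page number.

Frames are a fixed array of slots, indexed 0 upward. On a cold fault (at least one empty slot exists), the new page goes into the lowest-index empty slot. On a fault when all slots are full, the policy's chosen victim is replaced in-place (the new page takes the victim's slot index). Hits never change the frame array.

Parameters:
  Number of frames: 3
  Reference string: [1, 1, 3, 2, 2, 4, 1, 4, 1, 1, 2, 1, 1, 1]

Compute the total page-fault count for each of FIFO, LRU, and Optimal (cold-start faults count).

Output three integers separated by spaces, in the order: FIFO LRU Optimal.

Answer: 5 5 4

Derivation:
--- FIFO ---
  step 0: ref 1 -> FAULT, frames=[1,-,-] (faults so far: 1)
  step 1: ref 1 -> HIT, frames=[1,-,-] (faults so far: 1)
  step 2: ref 3 -> FAULT, frames=[1,3,-] (faults so far: 2)
  step 3: ref 2 -> FAULT, frames=[1,3,2] (faults so far: 3)
  step 4: ref 2 -> HIT, frames=[1,3,2] (faults so far: 3)
  step 5: ref 4 -> FAULT, evict 1, frames=[4,3,2] (faults so far: 4)
  step 6: ref 1 -> FAULT, evict 3, frames=[4,1,2] (faults so far: 5)
  step 7: ref 4 -> HIT, frames=[4,1,2] (faults so far: 5)
  step 8: ref 1 -> HIT, frames=[4,1,2] (faults so far: 5)
  step 9: ref 1 -> HIT, frames=[4,1,2] (faults so far: 5)
  step 10: ref 2 -> HIT, frames=[4,1,2] (faults so far: 5)
  step 11: ref 1 -> HIT, frames=[4,1,2] (faults so far: 5)
  step 12: ref 1 -> HIT, frames=[4,1,2] (faults so far: 5)
  step 13: ref 1 -> HIT, frames=[4,1,2] (faults so far: 5)
  FIFO total faults: 5
--- LRU ---
  step 0: ref 1 -> FAULT, frames=[1,-,-] (faults so far: 1)
  step 1: ref 1 -> HIT, frames=[1,-,-] (faults so far: 1)
  step 2: ref 3 -> FAULT, frames=[1,3,-] (faults so far: 2)
  step 3: ref 2 -> FAULT, frames=[1,3,2] (faults so far: 3)
  step 4: ref 2 -> HIT, frames=[1,3,2] (faults so far: 3)
  step 5: ref 4 -> FAULT, evict 1, frames=[4,3,2] (faults so far: 4)
  step 6: ref 1 -> FAULT, evict 3, frames=[4,1,2] (faults so far: 5)
  step 7: ref 4 -> HIT, frames=[4,1,2] (faults so far: 5)
  step 8: ref 1 -> HIT, frames=[4,1,2] (faults so far: 5)
  step 9: ref 1 -> HIT, frames=[4,1,2] (faults so far: 5)
  step 10: ref 2 -> HIT, frames=[4,1,2] (faults so far: 5)
  step 11: ref 1 -> HIT, frames=[4,1,2] (faults so far: 5)
  step 12: ref 1 -> HIT, frames=[4,1,2] (faults so far: 5)
  step 13: ref 1 -> HIT, frames=[4,1,2] (faults so far: 5)
  LRU total faults: 5
--- Optimal ---
  step 0: ref 1 -> FAULT, frames=[1,-,-] (faults so far: 1)
  step 1: ref 1 -> HIT, frames=[1,-,-] (faults so far: 1)
  step 2: ref 3 -> FAULT, frames=[1,3,-] (faults so far: 2)
  step 3: ref 2 -> FAULT, frames=[1,3,2] (faults so far: 3)
  step 4: ref 2 -> HIT, frames=[1,3,2] (faults so far: 3)
  step 5: ref 4 -> FAULT, evict 3, frames=[1,4,2] (faults so far: 4)
  step 6: ref 1 -> HIT, frames=[1,4,2] (faults so far: 4)
  step 7: ref 4 -> HIT, frames=[1,4,2] (faults so far: 4)
  step 8: ref 1 -> HIT, frames=[1,4,2] (faults so far: 4)
  step 9: ref 1 -> HIT, frames=[1,4,2] (faults so far: 4)
  step 10: ref 2 -> HIT, frames=[1,4,2] (faults so far: 4)
  step 11: ref 1 -> HIT, frames=[1,4,2] (faults so far: 4)
  step 12: ref 1 -> HIT, frames=[1,4,2] (faults so far: 4)
  step 13: ref 1 -> HIT, frames=[1,4,2] (faults so far: 4)
  Optimal total faults: 4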